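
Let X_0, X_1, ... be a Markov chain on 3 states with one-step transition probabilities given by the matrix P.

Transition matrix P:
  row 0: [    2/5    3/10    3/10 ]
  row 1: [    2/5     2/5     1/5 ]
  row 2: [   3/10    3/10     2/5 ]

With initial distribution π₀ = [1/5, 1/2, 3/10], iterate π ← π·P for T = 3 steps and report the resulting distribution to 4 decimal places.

t=0: π = [0.2000, 0.5000, 0.3000]
t=1: π = [0.3700, 0.3500, 0.2800]
t=2: π = [0.3720, 0.3350, 0.2930]
t=3: π = [0.3707, 0.3335, 0.2958]

π = [0.3707, 0.3335, 0.2958]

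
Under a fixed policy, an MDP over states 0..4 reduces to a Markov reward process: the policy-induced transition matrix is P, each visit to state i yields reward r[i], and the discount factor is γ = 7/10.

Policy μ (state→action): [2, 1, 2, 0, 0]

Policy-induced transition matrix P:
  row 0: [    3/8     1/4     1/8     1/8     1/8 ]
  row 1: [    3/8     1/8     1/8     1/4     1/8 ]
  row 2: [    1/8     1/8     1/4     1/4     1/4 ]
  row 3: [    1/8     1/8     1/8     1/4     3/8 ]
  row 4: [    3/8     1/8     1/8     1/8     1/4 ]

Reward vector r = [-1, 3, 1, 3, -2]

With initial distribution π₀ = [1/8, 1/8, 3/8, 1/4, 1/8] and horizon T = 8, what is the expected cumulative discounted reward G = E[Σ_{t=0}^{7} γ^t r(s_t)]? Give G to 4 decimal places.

t=0: π = [0.1250, 0.1250, 0.3750, 0.2500, 0.1250], E[r] = 1.1250, γ^t·E[r] = 1.125000, running G = 1.125000
t=1: π = [0.2188, 0.1406, 0.1719, 0.2188, 0.2500], E[r] = 0.5313, γ^t·E[r] = 0.371875, running G = 1.496875
t=2: π = [0.2773, 0.1523, 0.1465, 0.1914, 0.2324], E[r] = 0.4355, γ^t·E[r] = 0.213418, running G = 1.710293
t=3: π = [0.2905, 0.1597, 0.1433, 0.1863, 0.2202], E[r] = 0.4502, γ^t·E[r] = 0.154417, running G = 1.864710
t=4: π = [0.2926, 0.1613, 0.1429, 0.1862, 0.2170], E[r] = 0.4587, γ^t·E[r] = 0.110136, running G = 1.974846
t=5: π = [0.2927, 0.1616, 0.1429, 0.1863, 0.2165], E[r] = 0.4607, γ^t·E[r] = 0.077429, running G = 2.052275
t=6: π = [0.2927, 0.1616, 0.1429, 0.1863, 0.2165], E[r] = 0.4610, γ^t·E[r] = 0.054231, running G = 2.106505
t=7: π = [0.2927, 0.1616, 0.1429, 0.1863, 0.2165], E[r] = 0.4610, γ^t·E[r] = 0.037962, running G = 2.144468

G = 2.1445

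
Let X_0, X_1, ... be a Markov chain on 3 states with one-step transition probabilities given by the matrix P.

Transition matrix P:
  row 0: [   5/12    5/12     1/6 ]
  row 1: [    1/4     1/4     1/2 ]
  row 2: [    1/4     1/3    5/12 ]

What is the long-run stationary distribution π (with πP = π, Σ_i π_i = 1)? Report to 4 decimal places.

Balance equations π_j = Σ_i π_i·P[i][j]:
  π_0 = 5/12·π_0 + 1/4·π_1 + 1/4·π_2
  π_1 = 5/12·π_0 + 1/4·π_1 + 1/3·π_2
  normalize: π_0 + π_1 + π_2 = 1
Solving the linear system gives exactly π = [3/10, 43/130, 24/65].

π = [0.3000, 0.3308, 0.3692]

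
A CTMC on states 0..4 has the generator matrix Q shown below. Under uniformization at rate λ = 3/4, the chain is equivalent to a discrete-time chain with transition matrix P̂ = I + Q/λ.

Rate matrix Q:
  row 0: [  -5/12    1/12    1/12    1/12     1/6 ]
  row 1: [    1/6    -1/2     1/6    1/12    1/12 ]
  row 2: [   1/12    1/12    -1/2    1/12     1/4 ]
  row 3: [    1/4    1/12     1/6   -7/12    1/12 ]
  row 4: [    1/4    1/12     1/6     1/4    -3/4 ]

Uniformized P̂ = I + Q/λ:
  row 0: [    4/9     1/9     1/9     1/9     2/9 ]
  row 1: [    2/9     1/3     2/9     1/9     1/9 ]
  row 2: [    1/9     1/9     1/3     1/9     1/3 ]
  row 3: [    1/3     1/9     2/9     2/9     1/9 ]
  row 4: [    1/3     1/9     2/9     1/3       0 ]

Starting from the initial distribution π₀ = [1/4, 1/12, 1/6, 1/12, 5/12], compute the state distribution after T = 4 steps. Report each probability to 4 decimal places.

π = [0.3044, 0.1427, 0.2118, 0.1682, 0.1729]

t=0: π = [0.2500, 0.0833, 0.1667, 0.0833, 0.4167]
t=1: π = [0.3148, 0.1296, 0.2130, 0.2130, 0.1296]
t=2: π = [0.3066, 0.1399, 0.2109, 0.1636, 0.1790]
t=3: π = [0.3050, 0.1422, 0.2116, 0.1691, 0.1722]
t=4: π = [0.3044, 0.1427, 0.2118, 0.1682, 0.1729]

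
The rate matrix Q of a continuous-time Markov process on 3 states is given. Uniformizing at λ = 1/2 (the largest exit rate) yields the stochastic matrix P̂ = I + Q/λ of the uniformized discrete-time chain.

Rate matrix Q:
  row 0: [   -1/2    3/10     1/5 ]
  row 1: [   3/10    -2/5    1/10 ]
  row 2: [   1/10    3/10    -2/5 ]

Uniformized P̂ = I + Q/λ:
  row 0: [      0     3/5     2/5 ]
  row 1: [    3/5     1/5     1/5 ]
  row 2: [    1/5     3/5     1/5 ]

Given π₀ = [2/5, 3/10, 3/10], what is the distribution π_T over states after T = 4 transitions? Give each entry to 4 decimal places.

t=0: π = [0.4000, 0.3000, 0.3000]
t=1: π = [0.2400, 0.4800, 0.2800]
t=2: π = [0.3440, 0.4080, 0.2480]
t=3: π = [0.2944, 0.4368, 0.2688]
t=4: π = [0.3158, 0.4253, 0.2589]

π = [0.3158, 0.4253, 0.2589]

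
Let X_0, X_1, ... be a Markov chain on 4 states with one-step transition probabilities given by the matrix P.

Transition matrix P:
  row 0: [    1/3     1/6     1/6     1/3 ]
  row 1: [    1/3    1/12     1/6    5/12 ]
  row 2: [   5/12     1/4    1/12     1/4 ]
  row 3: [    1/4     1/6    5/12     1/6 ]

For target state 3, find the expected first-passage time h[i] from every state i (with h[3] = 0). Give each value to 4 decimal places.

First-step conditioning: h[3] = 0; for i ≠ 3, h[i] = 1 + Σ_k P[i][k]·h[k].
  h[0] = 1 + 1/3·h[0] + 1/6·h[1] + 1/6·h[2]
  h[1] = 1 + 1/3·h[0] + 1/12·h[1] + 1/6·h[2]
  h[2] = 1 + 5/12·h[0] + 1/4·h[1] + 1/12·h[2]
Solving the 3×3 linear system over states ≠ 3 gives exactly h = [338/113, 312/113, 362/113, 0] (h[3] = 0 is the target).

h = [2.9912, 2.7611, 3.2035, 0.0000]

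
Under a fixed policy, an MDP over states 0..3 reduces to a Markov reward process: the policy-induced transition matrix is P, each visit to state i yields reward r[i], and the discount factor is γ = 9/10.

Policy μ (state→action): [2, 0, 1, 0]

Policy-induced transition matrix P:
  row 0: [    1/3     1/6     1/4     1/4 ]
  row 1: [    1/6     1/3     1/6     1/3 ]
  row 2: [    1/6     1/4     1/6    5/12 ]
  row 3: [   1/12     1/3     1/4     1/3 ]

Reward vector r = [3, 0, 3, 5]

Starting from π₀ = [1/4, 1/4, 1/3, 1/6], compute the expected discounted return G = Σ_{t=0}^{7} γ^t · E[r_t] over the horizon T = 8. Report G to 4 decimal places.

t=0: π = [0.2500, 0.2500, 0.3333, 0.1667], E[r] = 2.5833, γ^t·E[r] = 2.583333, running G = 2.583333
t=1: π = [0.1944, 0.2639, 0.2014, 0.3403], E[r] = 2.8889, γ^t·E[r] = 2.600000, running G = 5.183333
t=2: π = [0.1707, 0.2841, 0.2112, 0.3339], E[r] = 2.8154, γ^t·E[r] = 2.280469, running G = 7.463802
t=3: π = [0.1673, 0.2873, 0.2087, 0.3367], E[r] = 2.8116, γ^t·E[r] = 2.049645, running G = 9.513447
t=4: π = [0.1665, 0.2881, 0.2087, 0.3368], E[r] = 2.8094, γ^t·E[r] = 1.843246, running G = 11.356692
t=5: π = [0.1663, 0.2882, 0.2086, 0.3368], E[r] = 2.8091, γ^t·E[r] = 1.658750, running G = 13.015442
t=6: π = [0.1663, 0.2882, 0.2086, 0.3369], E[r] = 2.8090, γ^t·E[r] = 1.492837, running G = 14.508279
t=7: π = [0.1663, 0.2882, 0.2086, 0.3369], E[r] = 2.8090, γ^t·E[r] = 1.343547, running G = 15.851826

G = 15.8518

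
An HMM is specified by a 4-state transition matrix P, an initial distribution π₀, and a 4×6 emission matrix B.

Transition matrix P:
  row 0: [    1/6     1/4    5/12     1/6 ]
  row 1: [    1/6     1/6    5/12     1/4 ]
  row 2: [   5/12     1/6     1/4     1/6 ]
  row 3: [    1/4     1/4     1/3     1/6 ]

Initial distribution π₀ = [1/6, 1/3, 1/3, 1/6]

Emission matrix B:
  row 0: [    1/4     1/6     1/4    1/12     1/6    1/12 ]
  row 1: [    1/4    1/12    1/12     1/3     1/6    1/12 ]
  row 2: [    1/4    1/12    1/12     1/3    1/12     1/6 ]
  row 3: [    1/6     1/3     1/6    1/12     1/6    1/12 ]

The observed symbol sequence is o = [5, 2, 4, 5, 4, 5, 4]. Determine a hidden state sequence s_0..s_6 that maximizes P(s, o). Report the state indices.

t=0: δ = [1.389e-02, 2.778e-02, 5.556e-02, 1.389e-02]  (obs o_0=5)
t=1: δ = [5.787e-03, 7.716e-04, 1.157e-03, 1.543e-03]  ψ = [2, 2, 2, 2]  (obs o_1=2)
t=2: δ = [1.608e-04, 2.411e-04, 2.009e-04, 1.608e-04]  ψ = [0, 0, 0, 0]  (obs o_2=4)
t=3: δ = [6.977e-06, 3.349e-06, 1.674e-05, 5.023e-06]  ψ = [2, 0, 1, 1]  (obs o_3=5)
t=4: δ = [1.163e-06, 4.651e-07, 3.489e-07, 4.651e-07]  ψ = [2, 2, 2, 2]  (obs o_4=4)
t=5: δ = [1.615e-08, 2.423e-08, 8.075e-08, 1.615e-08]  ψ = [0, 0, 0, 0]  (obs o_5=5)
t=6: δ = [5.608e-09, 2.243e-09, 1.682e-09, 2.243e-09]  ψ = [2, 2, 2, 2]  (obs o_6=4)
backtrack: best end state = 0; path = [2, 0, 1, 2, 0, 2, 0]

path = [2, 0, 1, 2, 0, 2, 0]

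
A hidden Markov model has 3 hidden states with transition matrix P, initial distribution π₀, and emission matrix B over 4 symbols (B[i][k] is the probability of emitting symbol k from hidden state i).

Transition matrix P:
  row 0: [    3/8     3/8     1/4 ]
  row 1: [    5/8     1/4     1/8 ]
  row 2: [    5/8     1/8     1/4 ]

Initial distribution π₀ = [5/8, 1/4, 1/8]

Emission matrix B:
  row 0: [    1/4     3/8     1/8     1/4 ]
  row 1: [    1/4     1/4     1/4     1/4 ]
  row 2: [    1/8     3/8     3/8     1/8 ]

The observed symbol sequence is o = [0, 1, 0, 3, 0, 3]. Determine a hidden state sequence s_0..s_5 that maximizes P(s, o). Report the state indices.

path = [0, 0, 1, 0, 1, 0]

t=0: δ = [1.562e-01, 6.250e-02, 1.562e-02]  (obs o_0=0)
t=1: δ = [2.197e-02, 1.465e-02, 1.465e-02]  ψ = [0, 0, 0]  (obs o_1=1)
t=2: δ = [2.289e-03, 2.060e-03, 6.866e-04]  ψ = [1, 0, 0]  (obs o_2=0)
t=3: δ = [3.219e-04, 2.146e-04, 7.153e-05]  ψ = [1, 0, 0]  (obs o_3=3)
t=4: δ = [3.353e-05, 3.017e-05, 1.006e-05]  ψ = [1, 0, 0]  (obs o_4=0)
t=5: δ = [4.715e-06, 3.143e-06, 1.048e-06]  ψ = [1, 0, 0]  (obs o_5=3)
backtrack: best end state = 0; path = [0, 0, 1, 0, 1, 0]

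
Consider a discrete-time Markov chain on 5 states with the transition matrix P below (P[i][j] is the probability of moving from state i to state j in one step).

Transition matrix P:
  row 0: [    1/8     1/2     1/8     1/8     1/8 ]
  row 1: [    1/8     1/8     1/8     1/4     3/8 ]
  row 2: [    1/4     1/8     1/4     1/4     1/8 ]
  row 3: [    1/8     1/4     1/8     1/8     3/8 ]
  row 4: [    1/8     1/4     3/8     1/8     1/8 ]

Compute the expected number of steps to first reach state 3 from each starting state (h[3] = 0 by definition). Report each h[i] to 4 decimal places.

h = [5.4327, 4.9358, 4.8696, 0.0000, 5.4161]

First-step conditioning: h[3] = 0; for i ≠ 3, h[i] = 1 + Σ_k P[i][k]·h[k].
  h[0] = 1 + 1/8·h[0] + 1/2·h[1] + 1/8·h[2] + 1/8·h[4]
  h[1] = 1 + 1/8·h[0] + 1/8·h[1] + 1/8·h[2] + 3/8·h[4]
  h[2] = 1 + 1/4·h[0] + 1/8·h[1] + 1/4·h[2] + 1/8·h[4]
  h[4] = 1 + 1/8·h[0] + 1/4·h[1] + 3/8·h[2] + 1/8·h[4]
Solving the 4×4 linear system over states ≠ 3 gives exactly h = [2624/483, 2384/483, 112/23, 0, 872/161] (h[3] = 0 is the target).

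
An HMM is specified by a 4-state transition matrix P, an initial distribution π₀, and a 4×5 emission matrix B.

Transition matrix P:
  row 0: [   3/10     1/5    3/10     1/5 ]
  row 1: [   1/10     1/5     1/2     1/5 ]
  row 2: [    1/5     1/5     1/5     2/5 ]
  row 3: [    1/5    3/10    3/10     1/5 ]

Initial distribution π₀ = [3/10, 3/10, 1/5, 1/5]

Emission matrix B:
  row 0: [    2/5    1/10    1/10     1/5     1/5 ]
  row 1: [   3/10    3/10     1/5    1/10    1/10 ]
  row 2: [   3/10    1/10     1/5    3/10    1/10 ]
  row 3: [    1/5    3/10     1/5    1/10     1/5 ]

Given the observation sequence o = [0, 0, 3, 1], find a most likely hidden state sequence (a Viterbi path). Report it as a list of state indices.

path = [0, 0, 2, 3]

t=0: δ = [1.200e-01, 9.000e-02, 6.000e-02, 4.000e-02]  (obs o_0=0)
t=1: δ = [1.440e-02, 7.200e-03, 1.350e-02, 4.800e-03]  ψ = [0, 0, 1, 0]  (obs o_1=0)
t=2: δ = [8.640e-04, 2.880e-04, 1.296e-03, 5.400e-04]  ψ = [0, 0, 0, 2]  (obs o_2=3)
t=3: δ = [2.592e-05, 7.776e-05, 2.592e-05, 1.555e-04]  ψ = [0, 2, 0, 2]  (obs o_3=1)
backtrack: best end state = 3; path = [0, 0, 2, 3]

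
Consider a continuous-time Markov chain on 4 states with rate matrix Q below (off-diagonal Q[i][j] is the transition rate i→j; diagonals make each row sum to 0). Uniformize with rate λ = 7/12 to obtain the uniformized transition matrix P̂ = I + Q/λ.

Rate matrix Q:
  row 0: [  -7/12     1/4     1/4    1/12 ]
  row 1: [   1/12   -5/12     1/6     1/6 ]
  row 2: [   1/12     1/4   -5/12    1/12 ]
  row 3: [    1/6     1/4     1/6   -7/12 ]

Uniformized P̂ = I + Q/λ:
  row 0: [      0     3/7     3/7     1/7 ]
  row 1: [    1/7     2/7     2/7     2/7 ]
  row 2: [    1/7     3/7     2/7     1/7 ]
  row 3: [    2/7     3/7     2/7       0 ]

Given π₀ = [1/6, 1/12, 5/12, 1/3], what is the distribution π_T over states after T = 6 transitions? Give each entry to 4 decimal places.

π = [0.1464, 0.3750, 0.3067, 0.1719]

t=0: π = [0.1667, 0.0833, 0.4167, 0.3333]
t=1: π = [0.1667, 0.4167, 0.3095, 0.1071]
t=2: π = [0.1344, 0.3690, 0.3095, 0.1871]
t=3: π = [0.1504, 0.3759, 0.3049, 0.1689]
t=4: π = [0.1455, 0.3749, 0.3072, 0.1724]
t=5: π = [0.1467, 0.3750, 0.3065, 0.1718]
t=6: π = [0.1464, 0.3750, 0.3067, 0.1719]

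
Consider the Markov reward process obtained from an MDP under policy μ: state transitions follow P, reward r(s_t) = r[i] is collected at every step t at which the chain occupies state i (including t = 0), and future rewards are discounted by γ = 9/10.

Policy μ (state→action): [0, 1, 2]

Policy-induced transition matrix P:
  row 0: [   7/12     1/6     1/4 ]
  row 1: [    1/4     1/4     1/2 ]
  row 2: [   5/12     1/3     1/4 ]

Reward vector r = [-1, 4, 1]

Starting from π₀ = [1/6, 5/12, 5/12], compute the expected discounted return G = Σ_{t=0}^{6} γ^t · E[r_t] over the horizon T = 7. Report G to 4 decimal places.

G = 5.6278

t=0: π = [0.1667, 0.4167, 0.4167], E[r] = 1.9167, γ^t·E[r] = 1.916667, running G = 1.916667
t=1: π = [0.3750, 0.2708, 0.3542], E[r] = 1.0625, γ^t·E[r] = 0.956250, running G = 2.872917
t=2: π = [0.4340, 0.2483, 0.3177], E[r] = 0.8767, γ^t·E[r] = 0.710156, running G = 3.583073
t=3: π = [0.4476, 0.2403, 0.3121], E[r] = 0.8257, γ^t·E[r] = 0.601910, running G = 4.184983
t=4: π = [0.4512, 0.2387, 0.3101], E[r] = 0.8137, γ^t·E[r] = 0.533849, running G = 4.718832
t=5: π = [0.4521, 0.2382, 0.3097], E[r] = 0.8105, γ^t·E[r] = 0.478617, running G = 5.197448
t=6: π = [0.4523, 0.2381, 0.3096], E[r] = 0.8098, γ^t·E[r] = 0.430351, running G = 5.627799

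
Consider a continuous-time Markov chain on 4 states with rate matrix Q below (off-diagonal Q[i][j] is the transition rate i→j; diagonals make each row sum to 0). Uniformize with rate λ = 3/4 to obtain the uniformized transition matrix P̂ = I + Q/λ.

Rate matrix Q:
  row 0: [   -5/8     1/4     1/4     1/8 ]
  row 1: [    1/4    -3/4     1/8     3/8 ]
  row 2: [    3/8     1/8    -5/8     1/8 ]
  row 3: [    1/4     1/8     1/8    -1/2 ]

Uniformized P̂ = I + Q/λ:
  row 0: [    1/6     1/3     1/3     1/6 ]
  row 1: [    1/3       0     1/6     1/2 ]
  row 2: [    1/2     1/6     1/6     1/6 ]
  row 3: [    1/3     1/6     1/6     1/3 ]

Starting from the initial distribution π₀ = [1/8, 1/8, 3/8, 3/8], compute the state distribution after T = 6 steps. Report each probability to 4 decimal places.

t=0: π = [0.1250, 0.1250, 0.3750, 0.3750]
t=1: π = [0.3750, 0.1667, 0.1875, 0.2708]
t=2: π = [0.3021, 0.2014, 0.2292, 0.2674]
t=3: π = [0.3212, 0.1834, 0.2170, 0.2784]
t=4: π = [0.3160, 0.1896, 0.2202, 0.2742]
t=5: π = [0.3174, 0.1877, 0.2193, 0.2756]
t=6: π = [0.3170, 0.1883, 0.2196, 0.2752]

π = [0.3170, 0.1883, 0.2196, 0.2752]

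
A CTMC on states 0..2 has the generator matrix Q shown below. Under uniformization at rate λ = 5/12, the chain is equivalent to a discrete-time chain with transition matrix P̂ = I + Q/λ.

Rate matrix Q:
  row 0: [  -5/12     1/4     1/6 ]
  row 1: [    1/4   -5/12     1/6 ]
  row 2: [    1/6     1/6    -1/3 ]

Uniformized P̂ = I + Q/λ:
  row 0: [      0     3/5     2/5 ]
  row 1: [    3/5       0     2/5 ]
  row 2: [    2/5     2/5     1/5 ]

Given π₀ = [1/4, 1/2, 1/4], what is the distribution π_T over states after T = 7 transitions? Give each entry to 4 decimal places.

π = [0.3368, 0.3298, 0.3333]

t=0: π = [0.2500, 0.5000, 0.2500]
t=1: π = [0.4000, 0.2500, 0.3500]
t=2: π = [0.2900, 0.3800, 0.3300]
t=3: π = [0.3600, 0.3060, 0.3340]
t=4: π = [0.3172, 0.3496, 0.3332]
t=5: π = [0.3430, 0.3236, 0.3334]
t=6: π = [0.3275, 0.3392, 0.3333]
t=7: π = [0.3368, 0.3298, 0.3333]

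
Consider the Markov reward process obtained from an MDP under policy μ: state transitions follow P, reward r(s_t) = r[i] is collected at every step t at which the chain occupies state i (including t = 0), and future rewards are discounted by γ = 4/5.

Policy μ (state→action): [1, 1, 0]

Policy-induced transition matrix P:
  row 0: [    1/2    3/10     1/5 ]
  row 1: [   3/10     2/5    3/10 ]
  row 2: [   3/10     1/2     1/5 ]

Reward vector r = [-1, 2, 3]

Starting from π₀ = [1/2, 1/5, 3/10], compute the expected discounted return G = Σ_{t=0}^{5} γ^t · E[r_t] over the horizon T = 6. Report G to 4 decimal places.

t=0: π = [0.5000, 0.2000, 0.3000], E[r] = 0.8000, γ^t·E[r] = 0.800000, running G = 0.800000
t=1: π = [0.4000, 0.3800, 0.2200], E[r] = 1.0200, γ^t·E[r] = 0.816000, running G = 1.616000
t=2: π = [0.3800, 0.3820, 0.2380], E[r] = 1.0980, γ^t·E[r] = 0.702720, running G = 2.318720
t=3: π = [0.3760, 0.3858, 0.2382], E[r] = 1.1102, γ^t·E[r] = 0.568422, running G = 2.887142
t=4: π = [0.3752, 0.3862, 0.2386], E[r] = 1.1130, γ^t·E[r] = 0.455877, running G = 3.343019
t=5: π = [0.3750, 0.3863, 0.2386], E[r] = 1.1135, γ^t·E[r] = 0.364872, running G = 3.707891

G = 3.7079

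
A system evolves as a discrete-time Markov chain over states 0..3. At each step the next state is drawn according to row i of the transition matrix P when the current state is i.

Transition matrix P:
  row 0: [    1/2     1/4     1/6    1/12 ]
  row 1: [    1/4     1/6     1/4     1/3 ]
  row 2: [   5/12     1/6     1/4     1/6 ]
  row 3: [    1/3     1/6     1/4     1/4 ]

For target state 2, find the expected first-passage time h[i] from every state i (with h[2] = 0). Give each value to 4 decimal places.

First-step conditioning: h[2] = 0; for i ≠ 2, h[i] = 1 + Σ_k P[i][k]·h[k].
  h[0] = 1 + 1/2·h[0] + 1/4·h[1] + 1/12·h[3]
  h[1] = 1 + 1/4·h[0] + 1/6·h[1] + 1/3·h[3]
  h[3] = 1 + 1/3·h[0] + 1/6·h[1] + 1/4·h[3]
Solving the 3×3 linear system over states ≠ 2 gives exactly h = [1596/317, 1440/317, 0, 1452/317] (h[2] = 0 is the target).

h = [5.0347, 4.5426, 0.0000, 4.5804]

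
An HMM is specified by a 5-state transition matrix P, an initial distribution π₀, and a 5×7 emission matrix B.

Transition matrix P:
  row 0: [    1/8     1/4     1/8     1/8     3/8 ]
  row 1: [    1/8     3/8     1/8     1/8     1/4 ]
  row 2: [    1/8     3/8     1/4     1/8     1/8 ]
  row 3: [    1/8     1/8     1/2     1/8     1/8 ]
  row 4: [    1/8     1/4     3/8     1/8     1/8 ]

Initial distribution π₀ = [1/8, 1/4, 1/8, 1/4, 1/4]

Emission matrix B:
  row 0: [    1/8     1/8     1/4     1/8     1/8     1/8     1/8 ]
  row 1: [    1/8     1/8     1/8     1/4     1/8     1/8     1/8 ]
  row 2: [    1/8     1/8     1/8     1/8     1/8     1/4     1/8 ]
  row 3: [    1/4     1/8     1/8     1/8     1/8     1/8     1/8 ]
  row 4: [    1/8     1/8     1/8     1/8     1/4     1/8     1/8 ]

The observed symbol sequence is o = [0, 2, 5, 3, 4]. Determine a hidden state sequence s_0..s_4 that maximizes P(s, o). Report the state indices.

t=0: δ = [1.562e-02, 3.125e-02, 1.562e-02, 6.250e-02, 3.125e-02]  (obs o_0=0)
t=1: δ = [1.953e-03, 1.465e-03, 3.906e-03, 9.766e-04, 9.766e-04]  ψ = [3, 1, 3, 3, 1]  (obs o_1=2)
t=2: δ = [6.104e-05, 1.831e-04, 2.441e-04, 6.104e-05, 9.155e-05]  ψ = [2, 2, 2, 2, 0]  (obs o_2=5)
t=3: δ = [3.815e-06, 2.289e-05, 7.629e-06, 3.815e-06, 5.722e-06]  ψ = [2, 2, 2, 2, 1]  (obs o_3=3)
t=4: δ = [3.576e-07, 1.073e-06, 3.576e-07, 3.576e-07, 1.431e-06]  ψ = [1, 1, 1, 1, 1]  (obs o_4=4)
backtrack: best end state = 4; path = [3, 2, 2, 1, 4]

path = [3, 2, 2, 1, 4]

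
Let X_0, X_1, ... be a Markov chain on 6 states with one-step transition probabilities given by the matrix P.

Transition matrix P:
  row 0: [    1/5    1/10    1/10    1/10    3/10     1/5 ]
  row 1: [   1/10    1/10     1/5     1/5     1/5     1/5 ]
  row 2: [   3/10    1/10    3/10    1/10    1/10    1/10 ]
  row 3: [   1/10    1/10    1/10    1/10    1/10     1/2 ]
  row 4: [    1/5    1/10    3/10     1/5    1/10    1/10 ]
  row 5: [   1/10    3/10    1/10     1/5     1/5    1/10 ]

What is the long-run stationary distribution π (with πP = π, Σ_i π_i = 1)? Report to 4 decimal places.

π = [0.1706, 0.1381, 0.1840, 0.1496, 0.1670, 0.1907]

Balance equations π_j = Σ_i π_i·P[i][j]:
  π_0 = 1/5·π_0 + 1/10·π_1 + 3/10·π_2 + 1/10·π_3 + 1/5·π_4 + 1/10·π_5
  π_1 = 1/10·π_0 + 1/10·π_1 + 1/10·π_2 + 1/10·π_3 + 1/10·π_4 + 3/10·π_5
  π_2 = 1/10·π_0 + 1/5·π_1 + 3/10·π_2 + 1/10·π_3 + 3/10·π_4 + 1/10·π_5
  π_3 = 1/10·π_0 + 1/5·π_1 + 1/10·π_2 + 1/10·π_3 + 1/5·π_4 + 1/5·π_5
  π_4 = 3/10·π_0 + 1/5·π_1 + 1/10·π_2 + 1/10·π_3 + 1/10·π_4 + 1/5·π_5
  normalize: π_0 + π_1 + π_2 + π_3 + π_4 + π_5 = 1
Solving the linear system gives exactly π = [2286/13403, 3703/26806, 19731/107224, 16039/107224, 8953/53612, 2556/13403].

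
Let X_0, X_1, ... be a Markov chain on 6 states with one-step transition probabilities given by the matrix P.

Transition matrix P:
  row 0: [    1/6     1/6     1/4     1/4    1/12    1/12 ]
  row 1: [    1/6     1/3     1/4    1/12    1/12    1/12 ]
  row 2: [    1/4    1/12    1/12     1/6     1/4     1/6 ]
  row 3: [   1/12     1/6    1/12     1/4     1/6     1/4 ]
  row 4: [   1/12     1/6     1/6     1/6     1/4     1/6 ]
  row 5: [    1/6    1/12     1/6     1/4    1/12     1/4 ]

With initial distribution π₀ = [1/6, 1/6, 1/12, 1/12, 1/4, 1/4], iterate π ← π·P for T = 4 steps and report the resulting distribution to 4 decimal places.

t=0: π = [0.1667, 0.1667, 0.0833, 0.0833, 0.2500, 0.2500]
t=1: π = [0.1458, 0.1667, 0.1806, 0.1944, 0.1458, 0.1667]
t=2: π = [0.1534, 0.1655, 0.1615, 0.1950, 0.1539, 0.1707]
t=3: π = [0.1510, 0.1666, 0.1635, 0.1961, 0.1522, 0.1706]
t=4: π = [0.1513, 0.1666, 0.1632, 0.1959, 0.1523, 0.1708]

π = [0.1513, 0.1666, 0.1632, 0.1959, 0.1523, 0.1708]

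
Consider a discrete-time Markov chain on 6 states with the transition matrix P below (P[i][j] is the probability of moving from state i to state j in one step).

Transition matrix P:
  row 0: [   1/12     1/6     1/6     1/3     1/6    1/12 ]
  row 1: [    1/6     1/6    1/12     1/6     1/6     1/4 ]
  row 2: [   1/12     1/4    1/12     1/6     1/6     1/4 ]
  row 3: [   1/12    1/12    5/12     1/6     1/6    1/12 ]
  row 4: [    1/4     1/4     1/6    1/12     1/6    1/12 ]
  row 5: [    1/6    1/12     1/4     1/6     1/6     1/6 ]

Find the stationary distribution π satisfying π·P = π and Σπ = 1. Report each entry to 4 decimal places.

π = [0.1383, 0.1690, 0.1935, 0.1758, 0.1667, 0.1568]

Balance equations π_j = Σ_i π_i·P[i][j]:
  π_0 = 1/12·π_0 + 1/6·π_1 + 1/12·π_2 + 1/12·π_3 + 1/4·π_4 + 1/6·π_5
  π_1 = 1/6·π_0 + 1/6·π_1 + 1/4·π_2 + 1/12·π_3 + 1/4·π_4 + 1/12·π_5
  π_2 = 1/6·π_0 + 1/12·π_1 + 1/12·π_2 + 5/12·π_3 + 1/6·π_4 + 1/4·π_5
  π_3 = 1/3·π_0 + 1/6·π_1 + 1/6·π_2 + 1/6·π_3 + 1/12·π_4 + 1/6·π_5
  π_4 = 1/6·π_0 + 1/6·π_1 + 1/6·π_2 + 1/6·π_3 + 1/6·π_4 + 1/6·π_5
  normalize: π_0 + π_1 + π_2 + π_3 + π_4 + π_5 = 1
Solving the linear system gives exactly π = [859/6213, 221/1308, 9617/49704, 2913/16568, 1/6, 1299/8284].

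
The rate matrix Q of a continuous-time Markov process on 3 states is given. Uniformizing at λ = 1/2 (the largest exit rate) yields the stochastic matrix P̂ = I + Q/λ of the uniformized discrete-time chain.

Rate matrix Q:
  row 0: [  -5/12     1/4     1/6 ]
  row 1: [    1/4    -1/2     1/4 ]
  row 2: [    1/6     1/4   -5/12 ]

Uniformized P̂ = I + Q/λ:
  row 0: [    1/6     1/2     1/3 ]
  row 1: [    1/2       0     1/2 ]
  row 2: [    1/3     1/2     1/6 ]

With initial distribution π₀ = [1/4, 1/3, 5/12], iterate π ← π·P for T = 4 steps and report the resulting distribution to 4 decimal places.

t=0: π = [0.2500, 0.3333, 0.4167]
t=1: π = [0.3472, 0.3333, 0.3194]
t=2: π = [0.3310, 0.3333, 0.3356]
t=3: π = [0.3337, 0.3333, 0.3329]
t=4: π = [0.3333, 0.3333, 0.3334]

π = [0.3333, 0.3333, 0.3334]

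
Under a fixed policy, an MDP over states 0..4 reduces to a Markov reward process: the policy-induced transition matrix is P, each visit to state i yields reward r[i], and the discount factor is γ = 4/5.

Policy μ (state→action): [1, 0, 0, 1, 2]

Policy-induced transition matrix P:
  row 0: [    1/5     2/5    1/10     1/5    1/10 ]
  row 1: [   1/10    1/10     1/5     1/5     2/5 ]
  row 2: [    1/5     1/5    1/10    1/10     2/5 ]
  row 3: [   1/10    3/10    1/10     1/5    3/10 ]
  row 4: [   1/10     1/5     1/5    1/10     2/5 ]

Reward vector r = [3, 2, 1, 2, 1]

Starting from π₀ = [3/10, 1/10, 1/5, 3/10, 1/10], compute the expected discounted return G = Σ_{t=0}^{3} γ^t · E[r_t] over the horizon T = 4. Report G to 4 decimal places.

t=0: π = [0.3000, 0.1000, 0.2000, 0.3000, 0.1000], E[r] = 2.0000, γ^t·E[r] = 2.000000, running G = 2.000000
t=1: π = [0.1500, 0.2800, 0.1200, 0.1700, 0.2800], E[r] = 1.7500, γ^t·E[r] = 1.400000, running G = 3.400000
t=2: π = [0.1270, 0.2190, 0.1560, 0.1600, 0.3380], E[r] = 1.6330, γ^t·E[r] = 1.045120, running G = 4.445120
t=3: π = [0.1283, 0.2195, 0.1557, 0.1506, 0.3459], E[r] = 1.6267, γ^t·E[r] = 0.832870, running G = 5.277990

G = 5.2780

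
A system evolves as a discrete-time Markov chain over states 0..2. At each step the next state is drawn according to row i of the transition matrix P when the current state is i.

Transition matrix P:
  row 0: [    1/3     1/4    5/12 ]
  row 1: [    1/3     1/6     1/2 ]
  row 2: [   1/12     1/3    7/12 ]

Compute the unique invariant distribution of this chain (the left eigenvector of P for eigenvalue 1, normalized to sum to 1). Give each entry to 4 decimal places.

Balance equations π_j = Σ_i π_i·P[i][j]:
  π_0 = 1/3·π_0 + 1/3·π_1 + 1/12·π_2
  π_1 = 1/4·π_0 + 1/6·π_1 + 1/3·π_2
  normalize: π_0 + π_1 + π_2 = 1
Solving the linear system gives exactly π = [26/129, 35/129, 68/129].

π = [0.2016, 0.2713, 0.5271]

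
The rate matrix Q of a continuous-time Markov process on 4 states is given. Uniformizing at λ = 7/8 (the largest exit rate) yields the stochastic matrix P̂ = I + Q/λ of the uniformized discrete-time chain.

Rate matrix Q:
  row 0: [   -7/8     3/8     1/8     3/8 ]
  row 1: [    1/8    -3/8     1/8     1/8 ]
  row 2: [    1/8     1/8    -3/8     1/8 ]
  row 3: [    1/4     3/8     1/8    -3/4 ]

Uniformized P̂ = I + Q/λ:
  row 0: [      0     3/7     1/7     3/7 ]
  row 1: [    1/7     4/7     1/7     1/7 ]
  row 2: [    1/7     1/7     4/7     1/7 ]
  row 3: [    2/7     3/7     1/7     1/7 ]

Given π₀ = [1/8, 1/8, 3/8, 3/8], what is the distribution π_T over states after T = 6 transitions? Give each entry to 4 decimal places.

t=0: π = [0.1250, 0.1250, 0.3750, 0.3750]
t=1: π = [0.1786, 0.3393, 0.3036, 0.1786]
t=2: π = [0.1429, 0.3903, 0.2730, 0.1939]
t=3: π = [0.1501, 0.4063, 0.2598, 0.1837]
t=4: π = [0.1476, 0.4124, 0.2542, 0.1858]
t=5: π = [0.1483, 0.4148, 0.2518, 0.1850]
t=6: π = [0.1481, 0.4159, 0.2508, 0.1852]

π = [0.1481, 0.4159, 0.2508, 0.1852]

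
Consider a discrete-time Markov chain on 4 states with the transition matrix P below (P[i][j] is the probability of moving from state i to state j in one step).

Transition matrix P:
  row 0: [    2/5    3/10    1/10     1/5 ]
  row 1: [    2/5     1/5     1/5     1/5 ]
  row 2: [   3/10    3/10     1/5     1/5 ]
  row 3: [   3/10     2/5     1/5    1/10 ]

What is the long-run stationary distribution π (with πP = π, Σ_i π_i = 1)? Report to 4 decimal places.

Balance equations π_j = Σ_i π_i·P[i][j]:
  π_0 = 2/5·π_0 + 2/5·π_1 + 3/10·π_2 + 3/10·π_3
  π_1 = 3/10·π_0 + 1/5·π_1 + 3/10·π_2 + 2/5·π_3
  π_2 = 1/10·π_0 + 1/5·π_1 + 1/5·π_2 + 1/5·π_3
  normalize: π_0 + π_1 + π_2 + π_3 = 1
Solving the linear system gives exactly π = [398/1089, 35/121, 178/1089, 2/11].

π = [0.3655, 0.2893, 0.1635, 0.1818]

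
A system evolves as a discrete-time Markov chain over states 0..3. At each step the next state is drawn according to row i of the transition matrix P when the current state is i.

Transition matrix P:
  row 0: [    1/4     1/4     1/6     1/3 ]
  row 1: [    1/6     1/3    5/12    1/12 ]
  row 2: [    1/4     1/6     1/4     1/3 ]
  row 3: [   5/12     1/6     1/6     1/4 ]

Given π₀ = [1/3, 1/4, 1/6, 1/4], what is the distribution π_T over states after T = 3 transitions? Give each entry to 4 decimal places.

t=0: π = [0.3333, 0.2500, 0.1667, 0.2500]
t=1: π = [0.2708, 0.2361, 0.2431, 0.2500]
t=2: π = [0.2720, 0.2286, 0.2459, 0.2535]
t=3: π = [0.2732, 0.2274, 0.2443, 0.2551]

π = [0.2732, 0.2274, 0.2443, 0.2551]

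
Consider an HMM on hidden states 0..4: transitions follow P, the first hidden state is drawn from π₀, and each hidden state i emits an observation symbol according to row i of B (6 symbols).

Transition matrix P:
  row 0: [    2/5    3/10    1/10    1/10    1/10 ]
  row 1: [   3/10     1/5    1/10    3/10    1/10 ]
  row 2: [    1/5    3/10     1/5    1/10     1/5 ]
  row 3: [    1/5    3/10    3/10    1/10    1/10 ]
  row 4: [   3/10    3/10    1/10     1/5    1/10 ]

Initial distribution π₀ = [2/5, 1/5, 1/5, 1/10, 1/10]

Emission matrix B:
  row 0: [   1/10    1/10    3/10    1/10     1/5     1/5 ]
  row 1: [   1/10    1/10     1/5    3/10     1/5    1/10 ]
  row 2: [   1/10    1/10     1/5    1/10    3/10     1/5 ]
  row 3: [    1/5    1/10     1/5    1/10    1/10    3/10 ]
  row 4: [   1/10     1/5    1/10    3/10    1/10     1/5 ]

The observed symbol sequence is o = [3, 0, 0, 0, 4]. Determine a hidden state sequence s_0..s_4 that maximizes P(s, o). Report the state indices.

path = [1, 3, 1, 3, 2]

t=0: δ = [4.000e-02, 6.000e-02, 2.000e-02, 1.000e-02, 3.000e-02]  (obs o_0=3)
t=1: δ = [1.800e-03, 1.200e-03, 6.000e-04, 3.600e-03, 6.000e-04]  ψ = [1, 0, 1, 1, 1]  (obs o_1=0)
t=2: δ = [7.200e-05, 1.080e-04, 1.080e-04, 7.200e-05, 3.600e-05]  ψ = [0, 3, 3, 1, 3]  (obs o_2=0)
t=3: δ = [3.240e-06, 3.240e-06, 2.160e-06, 6.480e-06, 2.160e-06]  ψ = [1, 2, 2, 1, 2]  (obs o_3=0)
t=4: δ = [2.592e-07, 3.888e-07, 5.832e-07, 9.720e-08, 6.480e-08]  ψ = [0, 3, 3, 1, 3]  (obs o_4=4)
backtrack: best end state = 2; path = [1, 3, 1, 3, 2]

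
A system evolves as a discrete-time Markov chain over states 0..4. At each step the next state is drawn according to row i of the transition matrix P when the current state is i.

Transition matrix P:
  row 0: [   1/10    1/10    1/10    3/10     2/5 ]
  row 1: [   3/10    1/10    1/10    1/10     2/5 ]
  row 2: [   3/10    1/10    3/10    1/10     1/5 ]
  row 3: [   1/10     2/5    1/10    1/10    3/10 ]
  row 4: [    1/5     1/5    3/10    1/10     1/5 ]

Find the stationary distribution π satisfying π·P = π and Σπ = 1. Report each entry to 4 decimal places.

π = [0.2025, 0.1710, 0.1972, 0.1405, 0.2888]

Balance equations π_j = Σ_i π_i·P[i][j]:
  π_0 = 1/10·π_0 + 3/10·π_1 + 3/10·π_2 + 1/10·π_3 + 1/5·π_4
  π_1 = 1/10·π_0 + 1/10·π_1 + 1/10·π_2 + 2/5·π_3 + 1/5·π_4
  π_2 = 1/10·π_0 + 1/10·π_1 + 3/10·π_2 + 1/10·π_3 + 3/10·π_4
  π_3 = 3/10·π_0 + 1/10·π_1 + 1/10·π_2 + 1/10·π_3 + 1/10·π_4
  normalize: π_0 + π_1 + π_2 + π_3 + π_4 = 1
Solving the linear system gives exactly π = [209/1032, 353/2064, 407/2064, 145/1032, 149/516].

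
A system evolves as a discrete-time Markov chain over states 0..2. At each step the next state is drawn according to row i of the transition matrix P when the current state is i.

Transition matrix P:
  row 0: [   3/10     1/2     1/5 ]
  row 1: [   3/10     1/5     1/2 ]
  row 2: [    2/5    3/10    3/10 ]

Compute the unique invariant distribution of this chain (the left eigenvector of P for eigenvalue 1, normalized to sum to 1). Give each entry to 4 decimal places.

π = [0.3333, 0.3333, 0.3333]

Balance equations π_j = Σ_i π_i·P[i][j]:
  π_0 = 3/10·π_0 + 3/10·π_1 + 2/5·π_2
  π_1 = 1/2·π_0 + 1/5·π_1 + 3/10·π_2
  normalize: π_0 + π_1 + π_2 = 1
Solving the linear system gives exactly π = [1/3, 1/3, 1/3].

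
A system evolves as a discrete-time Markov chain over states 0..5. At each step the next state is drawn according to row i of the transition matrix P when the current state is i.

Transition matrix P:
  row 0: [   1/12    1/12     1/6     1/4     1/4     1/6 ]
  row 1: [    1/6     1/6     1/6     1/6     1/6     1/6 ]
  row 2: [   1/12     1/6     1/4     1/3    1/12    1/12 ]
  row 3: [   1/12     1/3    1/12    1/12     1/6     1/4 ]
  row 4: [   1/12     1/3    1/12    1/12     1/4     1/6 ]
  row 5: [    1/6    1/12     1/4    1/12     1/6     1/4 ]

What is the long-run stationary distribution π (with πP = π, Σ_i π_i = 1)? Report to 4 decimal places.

π = [0.1150, 0.1983, 0.1676, 0.1609, 0.1770, 0.1812]

Balance equations π_j = Σ_i π_i·P[i][j]:
  π_0 = 1/12·π_0 + 1/6·π_1 + 1/12·π_2 + 1/12·π_3 + 1/12·π_4 + 1/6·π_5
  π_1 = 1/12·π_0 + 1/6·π_1 + 1/6·π_2 + 1/3·π_3 + 1/3·π_4 + 1/12·π_5
  π_2 = 1/6·π_0 + 1/6·π_1 + 1/4·π_2 + 1/12·π_3 + 1/12·π_4 + 1/4·π_5
  π_3 = 1/4·π_0 + 1/6·π_1 + 1/3·π_2 + 1/12·π_3 + 1/12·π_4 + 1/12·π_5
  π_4 = 1/4·π_0 + 1/6·π_1 + 1/12·π_2 + 1/6·π_3 + 1/4·π_4 + 1/6·π_5
  normalize: π_0 + π_1 + π_2 + π_3 + π_4 + π_5 = 1
Solving the linear system gives exactly π = [13347/116101, 23024/116101, 19455/116101, 18682/116101, 20554/116101, 21039/116101].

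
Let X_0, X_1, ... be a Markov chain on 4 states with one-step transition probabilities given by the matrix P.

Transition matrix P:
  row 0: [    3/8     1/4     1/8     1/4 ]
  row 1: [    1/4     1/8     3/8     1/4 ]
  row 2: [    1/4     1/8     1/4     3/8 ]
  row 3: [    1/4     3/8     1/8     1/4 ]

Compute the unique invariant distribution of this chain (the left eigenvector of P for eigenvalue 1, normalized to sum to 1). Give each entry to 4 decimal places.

Balance equations π_j = Σ_i π_i·P[i][j]:
  π_0 = 3/8·π_0 + 1/4·π_1 + 1/4·π_2 + 1/4·π_3
  π_1 = 1/4·π_0 + 1/8·π_1 + 1/8·π_2 + 3/8·π_3
  π_2 = 1/8·π_0 + 3/8·π_1 + 1/4·π_2 + 1/8·π_3
  normalize: π_0 + π_1 + π_2 + π_3 = 1
Solving the linear system gives exactly π = [2/7, 17/74, 54/259, 143/518].

π = [0.2857, 0.2297, 0.2085, 0.2761]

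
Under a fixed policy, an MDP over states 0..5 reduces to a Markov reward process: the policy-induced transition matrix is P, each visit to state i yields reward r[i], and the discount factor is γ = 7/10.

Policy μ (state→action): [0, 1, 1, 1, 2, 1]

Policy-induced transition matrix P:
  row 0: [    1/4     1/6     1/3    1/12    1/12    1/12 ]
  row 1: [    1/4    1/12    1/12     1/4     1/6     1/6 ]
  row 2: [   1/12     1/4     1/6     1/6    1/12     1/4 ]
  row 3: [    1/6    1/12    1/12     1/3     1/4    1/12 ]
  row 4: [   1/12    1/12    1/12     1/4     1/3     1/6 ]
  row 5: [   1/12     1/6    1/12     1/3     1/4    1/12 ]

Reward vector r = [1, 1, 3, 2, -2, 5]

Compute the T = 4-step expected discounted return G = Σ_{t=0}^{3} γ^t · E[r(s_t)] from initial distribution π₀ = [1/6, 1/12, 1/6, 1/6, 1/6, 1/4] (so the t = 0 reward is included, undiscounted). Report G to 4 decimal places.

t=0: π = [0.1667, 0.0833, 0.1667, 0.1667, 0.1667, 0.2500], E[r] = 2.0000, γ^t·E[r] = 2.000000, running G = 2.000000
t=1: π = [0.1389, 0.1458, 0.1389, 0.2431, 0.2014, 0.1319], E[r] = 1.4444, γ^t·E[r] = 1.011111, running G = 3.011111
t=2: π = [0.1510, 0.1291, 0.1296, 0.2465, 0.2083, 0.1354], E[r] = 1.4225, γ^t·E[r] = 0.697002, running G = 3.708113
t=3: π = [0.1506, 0.1288, 0.1319, 0.2459, 0.2098, 0.1331], E[r] = 1.4124, γ^t·E[r] = 0.484444, running G = 4.192558

G = 4.1926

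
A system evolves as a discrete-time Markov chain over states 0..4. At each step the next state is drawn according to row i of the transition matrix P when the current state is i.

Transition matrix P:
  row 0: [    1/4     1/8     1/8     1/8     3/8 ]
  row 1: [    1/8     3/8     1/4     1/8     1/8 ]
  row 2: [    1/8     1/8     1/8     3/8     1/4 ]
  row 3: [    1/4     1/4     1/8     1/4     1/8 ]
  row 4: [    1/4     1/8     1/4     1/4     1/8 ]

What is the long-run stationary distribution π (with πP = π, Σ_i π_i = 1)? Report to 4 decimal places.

π = [0.2027, 0.2035, 0.1751, 0.2211, 0.1976]

Balance equations π_j = Σ_i π_i·P[i][j]:
  π_0 = 1/4·π_0 + 1/8·π_1 + 1/8·π_2 + 1/4·π_3 + 1/4·π_4
  π_1 = 1/8·π_0 + 3/8·π_1 + 1/8·π_2 + 1/4·π_3 + 1/8·π_4
  π_2 = 1/8·π_0 + 1/4·π_1 + 1/8·π_2 + 1/8·π_3 + 1/4·π_4
  π_3 = 1/8·π_0 + 1/8·π_1 + 3/8·π_2 + 1/4·π_3 + 1/4·π_4
  normalize: π_0 + π_1 + π_2 + π_3 + π_4 = 1
Solving the linear system gives exactly π = [714/3523, 717/3523, 617/3523, 779/3523, 696/3523].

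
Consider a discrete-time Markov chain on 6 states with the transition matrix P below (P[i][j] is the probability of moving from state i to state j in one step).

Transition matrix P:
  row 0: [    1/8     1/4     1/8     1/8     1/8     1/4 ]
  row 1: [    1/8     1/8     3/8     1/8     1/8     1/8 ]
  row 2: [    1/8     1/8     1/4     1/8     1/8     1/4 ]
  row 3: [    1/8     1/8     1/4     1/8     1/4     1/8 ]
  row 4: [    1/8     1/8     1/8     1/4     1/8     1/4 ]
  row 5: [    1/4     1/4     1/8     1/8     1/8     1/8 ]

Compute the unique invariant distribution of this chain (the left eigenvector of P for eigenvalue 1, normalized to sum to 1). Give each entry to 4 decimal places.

Balance equations π_j = Σ_i π_i·P[i][j]:
  π_0 = 1/8·π_0 + 1/8·π_1 + 1/8·π_2 + 1/8·π_3 + 1/8·π_4 + 1/4·π_5
  π_1 = 1/4·π_0 + 1/8·π_1 + 1/8·π_2 + 1/8·π_3 + 1/8·π_4 + 1/4·π_5
  π_2 = 1/8·π_0 + 3/8·π_1 + 1/4·π_2 + 1/4·π_3 + 1/8·π_4 + 1/8·π_5
  π_3 = 1/8·π_0 + 1/8·π_1 + 1/8·π_2 + 1/8·π_3 + 1/4·π_4 + 1/8·π_5
  π_4 = 1/8·π_0 + 1/8·π_1 + 1/8·π_2 + 1/4·π_3 + 1/8·π_4 + 1/8·π_5
  normalize: π_0 + π_1 + π_2 + π_3 + π_4 + π_5 = 1
Solving the linear system gives exactly π = [608/4095, 76/455, 96/455, 1/7, 1/7, 769/4095].

π = [0.1485, 0.1670, 0.2110, 0.1429, 0.1429, 0.1878]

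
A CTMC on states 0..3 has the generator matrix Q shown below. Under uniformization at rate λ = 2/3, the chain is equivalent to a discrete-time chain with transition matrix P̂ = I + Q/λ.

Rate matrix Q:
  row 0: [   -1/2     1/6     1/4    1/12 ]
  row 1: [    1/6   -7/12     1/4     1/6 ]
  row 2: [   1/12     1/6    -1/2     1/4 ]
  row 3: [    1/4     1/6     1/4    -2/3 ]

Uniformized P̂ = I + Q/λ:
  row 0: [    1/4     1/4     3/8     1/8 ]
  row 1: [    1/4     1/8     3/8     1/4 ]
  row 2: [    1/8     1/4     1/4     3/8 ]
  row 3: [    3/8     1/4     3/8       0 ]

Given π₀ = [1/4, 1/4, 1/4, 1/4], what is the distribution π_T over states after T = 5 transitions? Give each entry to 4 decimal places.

t=0: π = [0.2500, 0.2500, 0.2500, 0.2500]
t=1: π = [0.2500, 0.2188, 0.3438, 0.1875]
t=2: π = [0.2305, 0.2227, 0.3320, 0.2148]
t=3: π = [0.2354, 0.2222, 0.3335, 0.2090]
t=4: π = [0.2344, 0.2222, 0.3333, 0.2100]
t=5: π = [0.2346, 0.2222, 0.3333, 0.2099]

π = [0.2346, 0.2222, 0.3333, 0.2099]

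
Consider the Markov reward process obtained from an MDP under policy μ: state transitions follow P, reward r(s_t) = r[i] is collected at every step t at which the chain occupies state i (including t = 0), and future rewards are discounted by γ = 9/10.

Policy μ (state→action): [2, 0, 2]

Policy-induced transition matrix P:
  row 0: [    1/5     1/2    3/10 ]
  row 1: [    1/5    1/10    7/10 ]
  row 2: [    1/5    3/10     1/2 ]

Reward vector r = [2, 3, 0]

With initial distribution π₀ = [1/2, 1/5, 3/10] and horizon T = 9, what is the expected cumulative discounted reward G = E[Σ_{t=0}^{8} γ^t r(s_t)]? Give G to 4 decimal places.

G = 8.1827

t=0: π = [0.5000, 0.2000, 0.3000], E[r] = 1.6000, γ^t·E[r] = 1.600000, running G = 1.600000
t=1: π = [0.2000, 0.3600, 0.4400], E[r] = 1.4800, γ^t·E[r] = 1.332000, running G = 2.932000
t=2: π = [0.2000, 0.2680, 0.5320], E[r] = 1.2040, γ^t·E[r] = 0.975240, running G = 3.907240
t=3: π = [0.2000, 0.2864, 0.5136], E[r] = 1.2592, γ^t·E[r] = 0.917957, running G = 4.825197
t=4: π = [0.2000, 0.2827, 0.5173], E[r] = 1.2482, γ^t·E[r] = 0.818918, running G = 5.644115
t=5: π = [0.2000, 0.2835, 0.5165], E[r] = 1.2504, γ^t·E[r] = 0.738330, running G = 6.382444
t=6: π = [0.2000, 0.2833, 0.5167], E[r] = 1.2499, γ^t·E[r] = 0.664262, running G = 7.046707
t=7: π = [0.2000, 0.2833, 0.5167], E[r] = 1.2500, γ^t·E[r] = 0.597878, running G = 7.644585
t=8: π = [0.2000, 0.2833, 0.5167], E[r] = 1.2500, γ^t·E[r] = 0.538083, running G = 8.182667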